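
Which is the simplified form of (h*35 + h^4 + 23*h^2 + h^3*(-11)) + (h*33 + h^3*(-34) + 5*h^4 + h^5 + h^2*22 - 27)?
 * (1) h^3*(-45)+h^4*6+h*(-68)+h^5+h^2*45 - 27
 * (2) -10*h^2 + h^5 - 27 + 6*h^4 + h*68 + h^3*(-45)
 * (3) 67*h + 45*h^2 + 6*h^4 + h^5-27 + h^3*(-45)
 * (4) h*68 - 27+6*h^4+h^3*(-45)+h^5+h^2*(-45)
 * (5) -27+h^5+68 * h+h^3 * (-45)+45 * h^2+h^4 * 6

Adding the polynomials and combining like terms:
(h*35 + h^4 + 23*h^2 + h^3*(-11)) + (h*33 + h^3*(-34) + 5*h^4 + h^5 + h^2*22 - 27)
= -27+h^5+68 * h+h^3 * (-45)+45 * h^2+h^4 * 6
5) -27+h^5+68 * h+h^3 * (-45)+45 * h^2+h^4 * 6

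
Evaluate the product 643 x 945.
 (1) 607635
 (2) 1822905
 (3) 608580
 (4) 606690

643 * 945 = 607635
1) 607635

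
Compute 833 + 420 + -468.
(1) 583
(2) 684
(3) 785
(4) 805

First: 833 + 420 = 1253
Then: 1253 + -468 = 785
3) 785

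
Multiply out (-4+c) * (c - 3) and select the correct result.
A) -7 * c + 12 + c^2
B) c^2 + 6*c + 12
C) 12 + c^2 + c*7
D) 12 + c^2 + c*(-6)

Expanding (-4+c) * (c - 3):
= -7 * c + 12 + c^2
A) -7 * c + 12 + c^2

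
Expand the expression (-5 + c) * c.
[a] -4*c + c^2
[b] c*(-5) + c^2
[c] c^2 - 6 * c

Expanding (-5 + c) * c:
= c*(-5) + c^2
b) c*(-5) + c^2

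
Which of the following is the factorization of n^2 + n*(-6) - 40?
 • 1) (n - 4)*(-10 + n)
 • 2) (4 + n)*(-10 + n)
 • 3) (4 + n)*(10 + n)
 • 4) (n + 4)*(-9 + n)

We need to factor n^2 + n*(-6) - 40.
The factored form is (4 + n)*(-10 + n).
2) (4 + n)*(-10 + n)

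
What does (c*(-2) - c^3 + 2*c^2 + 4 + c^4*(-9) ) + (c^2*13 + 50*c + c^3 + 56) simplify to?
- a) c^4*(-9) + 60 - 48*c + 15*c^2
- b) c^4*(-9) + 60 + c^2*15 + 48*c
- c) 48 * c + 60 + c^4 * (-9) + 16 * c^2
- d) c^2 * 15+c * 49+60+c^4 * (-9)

Adding the polynomials and combining like terms:
(c*(-2) - c^3 + 2*c^2 + 4 + c^4*(-9)) + (c^2*13 + 50*c + c^3 + 56)
= c^4*(-9) + 60 + c^2*15 + 48*c
b) c^4*(-9) + 60 + c^2*15 + 48*c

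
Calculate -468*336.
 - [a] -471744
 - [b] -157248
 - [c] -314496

-468 * 336 = -157248
b) -157248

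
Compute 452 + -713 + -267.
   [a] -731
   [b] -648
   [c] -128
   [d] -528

First: 452 + -713 = -261
Then: -261 + -267 = -528
d) -528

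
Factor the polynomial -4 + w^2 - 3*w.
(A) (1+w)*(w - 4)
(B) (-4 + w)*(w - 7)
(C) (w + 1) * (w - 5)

We need to factor -4 + w^2 - 3*w.
The factored form is (1+w)*(w - 4).
A) (1+w)*(w - 4)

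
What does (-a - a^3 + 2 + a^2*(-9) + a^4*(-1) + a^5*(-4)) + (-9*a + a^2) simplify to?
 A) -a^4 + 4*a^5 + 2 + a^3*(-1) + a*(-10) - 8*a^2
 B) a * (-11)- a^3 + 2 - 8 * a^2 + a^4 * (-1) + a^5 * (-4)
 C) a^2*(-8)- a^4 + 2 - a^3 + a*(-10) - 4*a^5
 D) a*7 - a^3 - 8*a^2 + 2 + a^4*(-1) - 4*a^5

Adding the polynomials and combining like terms:
(-a - a^3 + 2 + a^2*(-9) + a^4*(-1) + a^5*(-4)) + (-9*a + a^2)
= a^2*(-8)- a^4 + 2 - a^3 + a*(-10) - 4*a^5
C) a^2*(-8)- a^4 + 2 - a^3 + a*(-10) - 4*a^5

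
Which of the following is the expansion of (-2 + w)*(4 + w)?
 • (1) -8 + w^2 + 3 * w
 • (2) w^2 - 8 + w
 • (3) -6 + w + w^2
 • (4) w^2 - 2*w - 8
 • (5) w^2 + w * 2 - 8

Expanding (-2 + w)*(4 + w):
= w^2 + w * 2 - 8
5) w^2 + w * 2 - 8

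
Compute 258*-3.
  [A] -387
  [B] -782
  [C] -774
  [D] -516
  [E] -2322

258 * -3 = -774
C) -774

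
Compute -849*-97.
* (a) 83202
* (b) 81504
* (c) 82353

-849 * -97 = 82353
c) 82353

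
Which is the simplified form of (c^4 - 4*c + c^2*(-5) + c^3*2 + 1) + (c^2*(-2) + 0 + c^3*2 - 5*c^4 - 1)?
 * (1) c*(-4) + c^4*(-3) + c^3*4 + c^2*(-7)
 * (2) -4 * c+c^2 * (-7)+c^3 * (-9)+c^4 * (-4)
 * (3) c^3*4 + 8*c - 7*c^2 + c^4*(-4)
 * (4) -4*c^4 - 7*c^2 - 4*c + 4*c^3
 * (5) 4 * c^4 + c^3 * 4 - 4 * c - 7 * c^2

Adding the polynomials and combining like terms:
(c^4 - 4*c + c^2*(-5) + c^3*2 + 1) + (c^2*(-2) + 0 + c^3*2 - 5*c^4 - 1)
= -4*c^4 - 7*c^2 - 4*c + 4*c^3
4) -4*c^4 - 7*c^2 - 4*c + 4*c^3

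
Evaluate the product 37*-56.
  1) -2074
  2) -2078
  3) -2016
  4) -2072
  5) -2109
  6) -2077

37 * -56 = -2072
4) -2072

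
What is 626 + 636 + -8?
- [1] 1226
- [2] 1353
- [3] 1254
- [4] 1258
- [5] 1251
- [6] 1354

First: 626 + 636 = 1262
Then: 1262 + -8 = 1254
3) 1254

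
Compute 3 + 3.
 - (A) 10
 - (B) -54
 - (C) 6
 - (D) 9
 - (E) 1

3 + 3 = 6
C) 6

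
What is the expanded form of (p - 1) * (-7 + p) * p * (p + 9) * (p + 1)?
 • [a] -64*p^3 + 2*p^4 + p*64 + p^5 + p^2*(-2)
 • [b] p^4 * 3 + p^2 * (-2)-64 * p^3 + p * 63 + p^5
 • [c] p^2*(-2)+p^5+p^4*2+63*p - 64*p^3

Expanding (p - 1) * (-7 + p) * p * (p + 9) * (p + 1):
= p^2*(-2)+p^5+p^4*2+63*p - 64*p^3
c) p^2*(-2)+p^5+p^4*2+63*p - 64*p^3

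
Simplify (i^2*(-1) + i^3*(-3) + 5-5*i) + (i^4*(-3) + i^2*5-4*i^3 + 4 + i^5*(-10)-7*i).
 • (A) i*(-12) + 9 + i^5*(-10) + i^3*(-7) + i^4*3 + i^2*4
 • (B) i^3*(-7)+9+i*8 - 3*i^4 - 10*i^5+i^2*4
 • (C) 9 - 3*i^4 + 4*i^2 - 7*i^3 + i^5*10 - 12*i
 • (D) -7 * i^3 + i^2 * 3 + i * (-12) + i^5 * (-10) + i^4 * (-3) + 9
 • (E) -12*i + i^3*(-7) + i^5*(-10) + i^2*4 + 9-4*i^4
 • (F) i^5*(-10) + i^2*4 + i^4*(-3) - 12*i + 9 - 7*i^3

Adding the polynomials and combining like terms:
(i^2*(-1) + i^3*(-3) + 5 - 5*i) + (i^4*(-3) + i^2*5 - 4*i^3 + 4 + i^5*(-10) - 7*i)
= i^5*(-10) + i^2*4 + i^4*(-3) - 12*i + 9 - 7*i^3
F) i^5*(-10) + i^2*4 + i^4*(-3) - 12*i + 9 - 7*i^3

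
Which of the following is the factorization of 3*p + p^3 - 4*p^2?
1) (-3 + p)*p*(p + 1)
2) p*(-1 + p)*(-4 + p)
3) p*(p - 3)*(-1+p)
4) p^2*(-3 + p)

We need to factor 3*p + p^3 - 4*p^2.
The factored form is p*(p - 3)*(-1+p).
3) p*(p - 3)*(-1+p)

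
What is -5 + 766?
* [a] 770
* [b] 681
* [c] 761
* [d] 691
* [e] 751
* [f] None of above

-5 + 766 = 761
c) 761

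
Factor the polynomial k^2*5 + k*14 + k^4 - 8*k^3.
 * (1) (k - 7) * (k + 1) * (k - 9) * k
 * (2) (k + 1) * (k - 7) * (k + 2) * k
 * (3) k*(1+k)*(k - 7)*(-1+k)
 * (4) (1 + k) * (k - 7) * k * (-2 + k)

We need to factor k^2*5 + k*14 + k^4 - 8*k^3.
The factored form is (1 + k) * (k - 7) * k * (-2 + k).
4) (1 + k) * (k - 7) * k * (-2 + k)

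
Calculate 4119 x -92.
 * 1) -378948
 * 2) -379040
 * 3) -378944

4119 * -92 = -378948
1) -378948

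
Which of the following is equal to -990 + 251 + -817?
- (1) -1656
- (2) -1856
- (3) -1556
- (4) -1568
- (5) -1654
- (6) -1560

First: -990 + 251 = -739
Then: -739 + -817 = -1556
3) -1556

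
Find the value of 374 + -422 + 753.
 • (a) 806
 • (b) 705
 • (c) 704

First: 374 + -422 = -48
Then: -48 + 753 = 705
b) 705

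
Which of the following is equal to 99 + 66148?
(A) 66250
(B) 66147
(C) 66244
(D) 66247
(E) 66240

99 + 66148 = 66247
D) 66247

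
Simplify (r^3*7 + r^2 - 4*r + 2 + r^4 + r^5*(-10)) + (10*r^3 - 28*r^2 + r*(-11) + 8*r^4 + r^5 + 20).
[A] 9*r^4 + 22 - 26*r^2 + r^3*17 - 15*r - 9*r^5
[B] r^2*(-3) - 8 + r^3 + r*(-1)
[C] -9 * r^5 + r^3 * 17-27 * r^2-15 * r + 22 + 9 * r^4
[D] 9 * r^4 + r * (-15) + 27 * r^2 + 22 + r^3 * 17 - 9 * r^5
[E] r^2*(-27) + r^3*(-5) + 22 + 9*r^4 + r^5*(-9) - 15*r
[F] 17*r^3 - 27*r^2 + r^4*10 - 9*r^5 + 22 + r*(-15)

Adding the polynomials and combining like terms:
(r^3*7 + r^2 - 4*r + 2 + r^4 + r^5*(-10)) + (10*r^3 - 28*r^2 + r*(-11) + 8*r^4 + r^5 + 20)
= -9 * r^5 + r^3 * 17-27 * r^2-15 * r + 22 + 9 * r^4
C) -9 * r^5 + r^3 * 17-27 * r^2-15 * r + 22 + 9 * r^4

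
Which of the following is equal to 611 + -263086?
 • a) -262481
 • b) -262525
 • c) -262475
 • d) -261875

611 + -263086 = -262475
c) -262475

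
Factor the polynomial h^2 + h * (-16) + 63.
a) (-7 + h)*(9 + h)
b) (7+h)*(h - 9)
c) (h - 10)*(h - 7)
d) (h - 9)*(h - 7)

We need to factor h^2 + h * (-16) + 63.
The factored form is (h - 9)*(h - 7).
d) (h - 9)*(h - 7)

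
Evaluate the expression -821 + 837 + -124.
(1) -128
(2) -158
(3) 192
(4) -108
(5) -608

First: -821 + 837 = 16
Then: 16 + -124 = -108
4) -108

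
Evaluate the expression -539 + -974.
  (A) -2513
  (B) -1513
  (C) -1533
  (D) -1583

-539 + -974 = -1513
B) -1513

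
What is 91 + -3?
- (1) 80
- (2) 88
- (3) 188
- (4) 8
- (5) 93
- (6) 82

91 + -3 = 88
2) 88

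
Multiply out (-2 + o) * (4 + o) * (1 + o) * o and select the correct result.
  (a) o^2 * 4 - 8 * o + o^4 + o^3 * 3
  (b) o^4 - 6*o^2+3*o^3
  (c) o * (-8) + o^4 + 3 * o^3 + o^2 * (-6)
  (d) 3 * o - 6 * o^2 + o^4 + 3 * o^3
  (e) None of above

Expanding (-2 + o) * (4 + o) * (1 + o) * o:
= o * (-8) + o^4 + 3 * o^3 + o^2 * (-6)
c) o * (-8) + o^4 + 3 * o^3 + o^2 * (-6)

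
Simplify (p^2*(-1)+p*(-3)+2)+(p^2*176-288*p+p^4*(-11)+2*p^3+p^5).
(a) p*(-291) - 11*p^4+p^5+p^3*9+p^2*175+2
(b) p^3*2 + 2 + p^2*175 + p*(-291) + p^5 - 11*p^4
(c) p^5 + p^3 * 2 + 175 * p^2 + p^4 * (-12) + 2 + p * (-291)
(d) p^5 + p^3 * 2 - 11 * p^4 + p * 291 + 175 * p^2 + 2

Adding the polynomials and combining like terms:
(p^2*(-1) + p*(-3) + 2) + (p^2*176 - 288*p + p^4*(-11) + 2*p^3 + p^5)
= p^3*2 + 2 + p^2*175 + p*(-291) + p^5 - 11*p^4
b) p^3*2 + 2 + p^2*175 + p*(-291) + p^5 - 11*p^4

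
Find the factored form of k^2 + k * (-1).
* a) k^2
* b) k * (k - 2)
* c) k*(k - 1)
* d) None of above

We need to factor k^2 + k * (-1).
The factored form is k*(k - 1).
c) k*(k - 1)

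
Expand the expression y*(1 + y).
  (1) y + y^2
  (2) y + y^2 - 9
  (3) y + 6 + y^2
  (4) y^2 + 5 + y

Expanding y*(1 + y):
= y + y^2
1) y + y^2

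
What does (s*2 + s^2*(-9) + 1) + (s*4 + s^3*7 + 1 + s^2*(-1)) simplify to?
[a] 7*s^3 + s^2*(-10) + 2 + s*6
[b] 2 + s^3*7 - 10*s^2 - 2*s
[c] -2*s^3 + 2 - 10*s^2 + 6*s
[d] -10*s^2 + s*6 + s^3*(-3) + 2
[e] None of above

Adding the polynomials and combining like terms:
(s*2 + s^2*(-9) + 1) + (s*4 + s^3*7 + 1 + s^2*(-1))
= 7*s^3 + s^2*(-10) + 2 + s*6
a) 7*s^3 + s^2*(-10) + 2 + s*6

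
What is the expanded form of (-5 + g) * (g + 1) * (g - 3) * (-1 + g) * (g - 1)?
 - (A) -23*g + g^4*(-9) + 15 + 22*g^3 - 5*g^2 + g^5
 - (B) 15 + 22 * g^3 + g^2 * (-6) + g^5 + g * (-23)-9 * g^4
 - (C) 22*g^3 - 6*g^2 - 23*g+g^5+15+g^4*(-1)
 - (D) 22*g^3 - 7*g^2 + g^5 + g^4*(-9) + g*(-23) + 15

Expanding (-5 + g) * (g + 1) * (g - 3) * (-1 + g) * (g - 1):
= 15 + 22 * g^3 + g^2 * (-6) + g^5 + g * (-23)-9 * g^4
B) 15 + 22 * g^3 + g^2 * (-6) + g^5 + g * (-23)-9 * g^4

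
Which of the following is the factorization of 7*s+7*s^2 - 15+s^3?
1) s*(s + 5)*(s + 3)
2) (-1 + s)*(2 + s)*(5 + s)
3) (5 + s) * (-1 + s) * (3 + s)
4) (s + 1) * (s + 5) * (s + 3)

We need to factor 7*s+7*s^2 - 15+s^3.
The factored form is (5 + s) * (-1 + s) * (3 + s).
3) (5 + s) * (-1 + s) * (3 + s)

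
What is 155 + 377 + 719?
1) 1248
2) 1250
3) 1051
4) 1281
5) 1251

First: 155 + 377 = 532
Then: 532 + 719 = 1251
5) 1251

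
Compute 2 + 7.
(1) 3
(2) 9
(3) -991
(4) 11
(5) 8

2 + 7 = 9
2) 9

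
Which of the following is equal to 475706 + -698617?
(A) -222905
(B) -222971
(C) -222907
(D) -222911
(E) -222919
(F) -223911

475706 + -698617 = -222911
D) -222911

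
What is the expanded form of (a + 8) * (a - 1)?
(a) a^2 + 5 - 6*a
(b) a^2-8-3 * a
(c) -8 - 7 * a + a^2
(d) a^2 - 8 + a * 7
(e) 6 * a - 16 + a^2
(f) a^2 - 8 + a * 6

Expanding (a + 8) * (a - 1):
= a^2 - 8 + a * 7
d) a^2 - 8 + a * 7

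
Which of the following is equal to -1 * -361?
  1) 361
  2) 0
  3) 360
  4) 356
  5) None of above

-1 * -361 = 361
1) 361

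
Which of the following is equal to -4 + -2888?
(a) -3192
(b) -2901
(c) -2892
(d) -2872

-4 + -2888 = -2892
c) -2892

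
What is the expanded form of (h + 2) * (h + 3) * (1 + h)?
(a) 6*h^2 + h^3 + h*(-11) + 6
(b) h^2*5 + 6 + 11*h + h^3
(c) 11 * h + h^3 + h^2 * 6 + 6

Expanding (h + 2) * (h + 3) * (1 + h):
= 11 * h + h^3 + h^2 * 6 + 6
c) 11 * h + h^3 + h^2 * 6 + 6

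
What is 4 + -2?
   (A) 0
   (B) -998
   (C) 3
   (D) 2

4 + -2 = 2
D) 2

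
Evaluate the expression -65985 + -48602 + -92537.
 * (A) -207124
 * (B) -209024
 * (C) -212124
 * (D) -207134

First: -65985 + -48602 = -114587
Then: -114587 + -92537 = -207124
A) -207124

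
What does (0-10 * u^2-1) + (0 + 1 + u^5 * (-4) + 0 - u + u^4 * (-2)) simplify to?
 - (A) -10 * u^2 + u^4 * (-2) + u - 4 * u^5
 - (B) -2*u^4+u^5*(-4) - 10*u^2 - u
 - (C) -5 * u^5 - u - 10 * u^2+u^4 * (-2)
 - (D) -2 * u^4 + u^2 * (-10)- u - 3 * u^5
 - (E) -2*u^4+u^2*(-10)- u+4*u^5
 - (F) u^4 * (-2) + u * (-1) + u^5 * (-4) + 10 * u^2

Adding the polynomials and combining like terms:
(0 - 10*u^2 - 1) + (0 + 1 + u^5*(-4) + 0 - u + u^4*(-2))
= -2*u^4+u^5*(-4) - 10*u^2 - u
B) -2*u^4+u^5*(-4) - 10*u^2 - u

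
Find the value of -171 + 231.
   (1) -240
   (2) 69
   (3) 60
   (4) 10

-171 + 231 = 60
3) 60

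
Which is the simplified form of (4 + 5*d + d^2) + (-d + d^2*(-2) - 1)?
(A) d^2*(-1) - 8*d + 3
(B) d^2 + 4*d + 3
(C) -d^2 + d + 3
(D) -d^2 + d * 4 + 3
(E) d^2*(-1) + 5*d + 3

Adding the polynomials and combining like terms:
(4 + 5*d + d^2) + (-d + d^2*(-2) - 1)
= -d^2 + d * 4 + 3
D) -d^2 + d * 4 + 3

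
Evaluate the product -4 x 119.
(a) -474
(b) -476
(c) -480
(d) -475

-4 * 119 = -476
b) -476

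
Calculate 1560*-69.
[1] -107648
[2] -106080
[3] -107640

1560 * -69 = -107640
3) -107640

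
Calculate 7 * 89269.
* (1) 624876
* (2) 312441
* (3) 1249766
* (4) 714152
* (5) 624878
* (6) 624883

7 * 89269 = 624883
6) 624883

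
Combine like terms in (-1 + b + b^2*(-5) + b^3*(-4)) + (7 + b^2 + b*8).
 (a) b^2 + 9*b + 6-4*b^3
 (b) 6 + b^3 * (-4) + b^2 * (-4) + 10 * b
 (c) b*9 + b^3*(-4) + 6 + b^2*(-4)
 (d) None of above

Adding the polynomials and combining like terms:
(-1 + b + b^2*(-5) + b^3*(-4)) + (7 + b^2 + b*8)
= b*9 + b^3*(-4) + 6 + b^2*(-4)
c) b*9 + b^3*(-4) + 6 + b^2*(-4)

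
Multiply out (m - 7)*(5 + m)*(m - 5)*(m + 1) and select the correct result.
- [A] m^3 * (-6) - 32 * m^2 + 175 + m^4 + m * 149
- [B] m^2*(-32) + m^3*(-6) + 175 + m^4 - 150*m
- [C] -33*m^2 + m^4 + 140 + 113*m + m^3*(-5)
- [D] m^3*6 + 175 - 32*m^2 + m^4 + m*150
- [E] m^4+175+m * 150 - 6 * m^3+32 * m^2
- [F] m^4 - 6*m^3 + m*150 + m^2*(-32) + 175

Expanding (m - 7)*(5 + m)*(m - 5)*(m + 1):
= m^4 - 6*m^3 + m*150 + m^2*(-32) + 175
F) m^4 - 6*m^3 + m*150 + m^2*(-32) + 175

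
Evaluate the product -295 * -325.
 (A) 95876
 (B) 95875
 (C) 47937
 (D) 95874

-295 * -325 = 95875
B) 95875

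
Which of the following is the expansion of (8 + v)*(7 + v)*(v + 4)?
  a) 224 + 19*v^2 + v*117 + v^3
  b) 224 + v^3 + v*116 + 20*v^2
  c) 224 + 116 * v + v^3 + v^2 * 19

Expanding (8 + v)*(7 + v)*(v + 4):
= 224 + 116 * v + v^3 + v^2 * 19
c) 224 + 116 * v + v^3 + v^2 * 19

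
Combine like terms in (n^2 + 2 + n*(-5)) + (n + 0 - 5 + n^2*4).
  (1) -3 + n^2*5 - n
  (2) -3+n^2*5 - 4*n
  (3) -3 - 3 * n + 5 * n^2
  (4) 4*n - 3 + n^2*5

Adding the polynomials and combining like terms:
(n^2 + 2 + n*(-5)) + (n + 0 - 5 + n^2*4)
= -3+n^2*5 - 4*n
2) -3+n^2*5 - 4*n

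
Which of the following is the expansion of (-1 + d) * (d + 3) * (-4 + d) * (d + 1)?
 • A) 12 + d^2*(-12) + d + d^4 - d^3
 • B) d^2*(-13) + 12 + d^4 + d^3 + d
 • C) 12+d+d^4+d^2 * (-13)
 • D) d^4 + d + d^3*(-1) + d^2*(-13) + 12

Expanding (-1 + d) * (d + 3) * (-4 + d) * (d + 1):
= d^4 + d + d^3*(-1) + d^2*(-13) + 12
D) d^4 + d + d^3*(-1) + d^2*(-13) + 12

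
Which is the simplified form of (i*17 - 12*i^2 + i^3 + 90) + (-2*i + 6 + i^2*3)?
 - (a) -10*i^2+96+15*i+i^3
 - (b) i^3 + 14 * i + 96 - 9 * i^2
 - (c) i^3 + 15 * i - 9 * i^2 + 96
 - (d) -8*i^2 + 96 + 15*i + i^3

Adding the polynomials and combining like terms:
(i*17 - 12*i^2 + i^3 + 90) + (-2*i + 6 + i^2*3)
= i^3 + 15 * i - 9 * i^2 + 96
c) i^3 + 15 * i - 9 * i^2 + 96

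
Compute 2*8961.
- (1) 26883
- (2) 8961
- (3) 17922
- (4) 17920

2 * 8961 = 17922
3) 17922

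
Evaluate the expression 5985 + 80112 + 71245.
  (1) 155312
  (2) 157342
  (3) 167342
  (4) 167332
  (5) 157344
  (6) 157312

First: 5985 + 80112 = 86097
Then: 86097 + 71245 = 157342
2) 157342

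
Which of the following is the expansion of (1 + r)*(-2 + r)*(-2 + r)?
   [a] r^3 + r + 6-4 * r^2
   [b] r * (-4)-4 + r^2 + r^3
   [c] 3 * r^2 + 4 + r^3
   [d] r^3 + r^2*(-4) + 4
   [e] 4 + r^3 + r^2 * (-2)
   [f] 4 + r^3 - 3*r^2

Expanding (1 + r)*(-2 + r)*(-2 + r):
= 4 + r^3 - 3*r^2
f) 4 + r^3 - 3*r^2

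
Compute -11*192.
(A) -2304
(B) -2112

-11 * 192 = -2112
B) -2112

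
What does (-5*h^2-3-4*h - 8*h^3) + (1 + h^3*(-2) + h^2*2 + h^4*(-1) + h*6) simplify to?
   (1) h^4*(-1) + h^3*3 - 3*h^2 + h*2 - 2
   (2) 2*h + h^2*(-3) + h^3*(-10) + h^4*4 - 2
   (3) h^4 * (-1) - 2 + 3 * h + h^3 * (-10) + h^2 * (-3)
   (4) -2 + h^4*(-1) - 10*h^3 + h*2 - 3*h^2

Adding the polynomials and combining like terms:
(-5*h^2 - 3 - 4*h - 8*h^3) + (1 + h^3*(-2) + h^2*2 + h^4*(-1) + h*6)
= -2 + h^4*(-1) - 10*h^3 + h*2 - 3*h^2
4) -2 + h^4*(-1) - 10*h^3 + h*2 - 3*h^2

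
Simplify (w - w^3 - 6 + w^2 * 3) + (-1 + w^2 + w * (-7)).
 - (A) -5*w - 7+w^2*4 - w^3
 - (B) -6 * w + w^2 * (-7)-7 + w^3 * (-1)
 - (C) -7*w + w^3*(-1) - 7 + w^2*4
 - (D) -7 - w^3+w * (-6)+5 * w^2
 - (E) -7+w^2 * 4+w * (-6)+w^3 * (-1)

Adding the polynomials and combining like terms:
(w - w^3 - 6 + w^2*3) + (-1 + w^2 + w*(-7))
= -7+w^2 * 4+w * (-6)+w^3 * (-1)
E) -7+w^2 * 4+w * (-6)+w^3 * (-1)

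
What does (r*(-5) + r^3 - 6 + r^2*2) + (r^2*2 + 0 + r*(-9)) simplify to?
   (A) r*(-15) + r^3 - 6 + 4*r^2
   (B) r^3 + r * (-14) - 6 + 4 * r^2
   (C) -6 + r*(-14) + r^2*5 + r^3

Adding the polynomials and combining like terms:
(r*(-5) + r^3 - 6 + r^2*2) + (r^2*2 + 0 + r*(-9))
= r^3 + r * (-14) - 6 + 4 * r^2
B) r^3 + r * (-14) - 6 + 4 * r^2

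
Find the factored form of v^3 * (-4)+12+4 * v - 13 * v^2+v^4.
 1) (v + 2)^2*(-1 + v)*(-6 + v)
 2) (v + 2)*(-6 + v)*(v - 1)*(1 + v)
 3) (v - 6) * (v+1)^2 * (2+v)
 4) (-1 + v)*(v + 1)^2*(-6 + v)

We need to factor v^3 * (-4)+12+4 * v - 13 * v^2+v^4.
The factored form is (v + 2)*(-6 + v)*(v - 1)*(1 + v).
2) (v + 2)*(-6 + v)*(v - 1)*(1 + v)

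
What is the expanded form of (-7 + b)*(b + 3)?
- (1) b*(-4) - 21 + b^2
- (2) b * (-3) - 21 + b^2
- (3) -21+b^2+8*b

Expanding (-7 + b)*(b + 3):
= b*(-4) - 21 + b^2
1) b*(-4) - 21 + b^2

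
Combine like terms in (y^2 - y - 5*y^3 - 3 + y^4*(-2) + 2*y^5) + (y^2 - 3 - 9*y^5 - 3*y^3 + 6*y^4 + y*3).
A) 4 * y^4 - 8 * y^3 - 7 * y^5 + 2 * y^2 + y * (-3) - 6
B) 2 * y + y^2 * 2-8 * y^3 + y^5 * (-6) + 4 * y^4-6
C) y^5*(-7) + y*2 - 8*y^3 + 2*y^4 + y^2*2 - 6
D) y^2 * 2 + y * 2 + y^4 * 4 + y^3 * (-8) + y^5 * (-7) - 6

Adding the polynomials and combining like terms:
(y^2 - y - 5*y^3 - 3 + y^4*(-2) + 2*y^5) + (y^2 - 3 - 9*y^5 - 3*y^3 + 6*y^4 + y*3)
= y^2 * 2 + y * 2 + y^4 * 4 + y^3 * (-8) + y^5 * (-7) - 6
D) y^2 * 2 + y * 2 + y^4 * 4 + y^3 * (-8) + y^5 * (-7) - 6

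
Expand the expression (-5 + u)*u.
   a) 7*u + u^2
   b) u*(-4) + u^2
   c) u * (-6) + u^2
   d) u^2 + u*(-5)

Expanding (-5 + u)*u:
= u^2 + u*(-5)
d) u^2 + u*(-5)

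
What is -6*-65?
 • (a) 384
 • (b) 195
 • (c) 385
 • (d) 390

-6 * -65 = 390
d) 390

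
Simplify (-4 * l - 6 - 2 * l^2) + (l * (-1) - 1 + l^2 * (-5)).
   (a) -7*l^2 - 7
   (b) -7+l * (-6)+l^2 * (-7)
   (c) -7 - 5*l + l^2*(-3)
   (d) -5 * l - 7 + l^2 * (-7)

Adding the polynomials and combining like terms:
(-4*l - 6 - 2*l^2) + (l*(-1) - 1 + l^2*(-5))
= -5 * l - 7 + l^2 * (-7)
d) -5 * l - 7 + l^2 * (-7)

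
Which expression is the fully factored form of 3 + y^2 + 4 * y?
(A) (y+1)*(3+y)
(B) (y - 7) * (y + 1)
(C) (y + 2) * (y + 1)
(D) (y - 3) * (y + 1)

We need to factor 3 + y^2 + 4 * y.
The factored form is (y+1)*(3+y).
A) (y+1)*(3+y)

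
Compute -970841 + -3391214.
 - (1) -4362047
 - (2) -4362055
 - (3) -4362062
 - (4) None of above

-970841 + -3391214 = -4362055
2) -4362055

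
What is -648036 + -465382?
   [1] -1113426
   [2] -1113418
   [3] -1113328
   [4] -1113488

-648036 + -465382 = -1113418
2) -1113418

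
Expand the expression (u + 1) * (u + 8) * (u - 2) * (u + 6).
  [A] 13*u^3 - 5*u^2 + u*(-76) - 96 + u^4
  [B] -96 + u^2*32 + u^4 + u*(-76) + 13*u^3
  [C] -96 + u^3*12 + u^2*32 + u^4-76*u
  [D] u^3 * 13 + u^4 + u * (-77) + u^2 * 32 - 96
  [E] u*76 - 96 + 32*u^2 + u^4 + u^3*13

Expanding (u + 1) * (u + 8) * (u - 2) * (u + 6):
= -96 + u^2*32 + u^4 + u*(-76) + 13*u^3
B) -96 + u^2*32 + u^4 + u*(-76) + 13*u^3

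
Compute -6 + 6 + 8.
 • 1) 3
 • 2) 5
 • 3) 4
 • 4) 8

First: -6 + 6 = 0
Then: 0 + 8 = 8
4) 8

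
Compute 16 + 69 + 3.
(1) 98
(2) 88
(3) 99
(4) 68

First: 16 + 69 = 85
Then: 85 + 3 = 88
2) 88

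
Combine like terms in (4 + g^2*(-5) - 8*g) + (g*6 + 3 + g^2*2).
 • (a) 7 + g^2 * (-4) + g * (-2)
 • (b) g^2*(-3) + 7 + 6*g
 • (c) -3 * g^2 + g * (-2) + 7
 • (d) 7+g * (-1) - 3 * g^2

Adding the polynomials and combining like terms:
(4 + g^2*(-5) - 8*g) + (g*6 + 3 + g^2*2)
= -3 * g^2 + g * (-2) + 7
c) -3 * g^2 + g * (-2) + 7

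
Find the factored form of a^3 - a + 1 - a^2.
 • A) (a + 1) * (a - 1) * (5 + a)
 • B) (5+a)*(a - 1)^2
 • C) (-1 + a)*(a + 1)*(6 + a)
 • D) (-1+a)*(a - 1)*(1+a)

We need to factor a^3 - a + 1 - a^2.
The factored form is (-1+a)*(a - 1)*(1+a).
D) (-1+a)*(a - 1)*(1+a)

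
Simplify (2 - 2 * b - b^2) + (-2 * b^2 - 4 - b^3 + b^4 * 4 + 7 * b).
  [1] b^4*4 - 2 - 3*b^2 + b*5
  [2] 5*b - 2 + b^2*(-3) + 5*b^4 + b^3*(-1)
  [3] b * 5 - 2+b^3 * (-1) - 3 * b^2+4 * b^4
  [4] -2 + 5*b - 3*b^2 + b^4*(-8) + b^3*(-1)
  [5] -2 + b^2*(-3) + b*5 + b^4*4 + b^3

Adding the polynomials and combining like terms:
(2 - 2*b - b^2) + (-2*b^2 - 4 - b^3 + b^4*4 + 7*b)
= b * 5 - 2+b^3 * (-1) - 3 * b^2+4 * b^4
3) b * 5 - 2+b^3 * (-1) - 3 * b^2+4 * b^4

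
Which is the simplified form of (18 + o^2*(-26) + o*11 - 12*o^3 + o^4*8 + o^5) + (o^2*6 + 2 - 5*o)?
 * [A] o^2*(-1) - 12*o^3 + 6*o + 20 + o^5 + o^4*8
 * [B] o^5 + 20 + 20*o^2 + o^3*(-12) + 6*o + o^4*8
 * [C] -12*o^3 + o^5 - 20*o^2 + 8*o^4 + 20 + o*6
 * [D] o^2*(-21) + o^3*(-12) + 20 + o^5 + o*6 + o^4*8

Adding the polynomials and combining like terms:
(18 + o^2*(-26) + o*11 - 12*o^3 + o^4*8 + o^5) + (o^2*6 + 2 - 5*o)
= -12*o^3 + o^5 - 20*o^2 + 8*o^4 + 20 + o*6
C) -12*o^3 + o^5 - 20*o^2 + 8*o^4 + 20 + o*6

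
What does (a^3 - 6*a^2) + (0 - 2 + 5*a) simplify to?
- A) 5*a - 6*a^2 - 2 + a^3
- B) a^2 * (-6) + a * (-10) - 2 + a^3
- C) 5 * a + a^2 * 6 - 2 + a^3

Adding the polynomials and combining like terms:
(a^3 - 6*a^2) + (0 - 2 + 5*a)
= 5*a - 6*a^2 - 2 + a^3
A) 5*a - 6*a^2 - 2 + a^3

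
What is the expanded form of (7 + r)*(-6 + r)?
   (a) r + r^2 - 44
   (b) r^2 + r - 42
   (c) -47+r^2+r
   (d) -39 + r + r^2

Expanding (7 + r)*(-6 + r):
= r^2 + r - 42
b) r^2 + r - 42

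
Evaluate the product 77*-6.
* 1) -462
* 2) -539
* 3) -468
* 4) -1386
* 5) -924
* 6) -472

77 * -6 = -462
1) -462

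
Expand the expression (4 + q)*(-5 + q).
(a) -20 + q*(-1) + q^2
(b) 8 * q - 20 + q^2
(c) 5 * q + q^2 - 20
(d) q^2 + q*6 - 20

Expanding (4 + q)*(-5 + q):
= -20 + q*(-1) + q^2
a) -20 + q*(-1) + q^2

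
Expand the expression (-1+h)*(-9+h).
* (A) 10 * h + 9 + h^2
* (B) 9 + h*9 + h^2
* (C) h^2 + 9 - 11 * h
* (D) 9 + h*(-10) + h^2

Expanding (-1+h)*(-9+h):
= 9 + h*(-10) + h^2
D) 9 + h*(-10) + h^2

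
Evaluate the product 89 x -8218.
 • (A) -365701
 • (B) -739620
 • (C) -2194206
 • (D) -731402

89 * -8218 = -731402
D) -731402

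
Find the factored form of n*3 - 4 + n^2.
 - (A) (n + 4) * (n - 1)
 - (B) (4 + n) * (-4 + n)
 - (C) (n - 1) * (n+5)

We need to factor n*3 - 4 + n^2.
The factored form is (n + 4) * (n - 1).
A) (n + 4) * (n - 1)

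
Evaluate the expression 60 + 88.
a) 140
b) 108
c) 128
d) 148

60 + 88 = 148
d) 148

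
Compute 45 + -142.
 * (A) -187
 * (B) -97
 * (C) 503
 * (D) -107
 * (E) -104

45 + -142 = -97
B) -97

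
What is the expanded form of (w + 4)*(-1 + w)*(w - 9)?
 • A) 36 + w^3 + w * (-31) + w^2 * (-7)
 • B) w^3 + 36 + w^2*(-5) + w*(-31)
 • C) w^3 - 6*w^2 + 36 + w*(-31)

Expanding (w + 4)*(-1 + w)*(w - 9):
= w^3 - 6*w^2 + 36 + w*(-31)
C) w^3 - 6*w^2 + 36 + w*(-31)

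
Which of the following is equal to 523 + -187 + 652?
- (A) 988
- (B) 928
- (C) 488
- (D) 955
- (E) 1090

First: 523 + -187 = 336
Then: 336 + 652 = 988
A) 988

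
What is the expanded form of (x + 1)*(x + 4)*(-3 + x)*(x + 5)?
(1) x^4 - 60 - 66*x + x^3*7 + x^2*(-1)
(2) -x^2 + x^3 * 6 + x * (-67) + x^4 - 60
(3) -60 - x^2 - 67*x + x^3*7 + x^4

Expanding (x + 1)*(x + 4)*(-3 + x)*(x + 5):
= -60 - x^2 - 67*x + x^3*7 + x^4
3) -60 - x^2 - 67*x + x^3*7 + x^4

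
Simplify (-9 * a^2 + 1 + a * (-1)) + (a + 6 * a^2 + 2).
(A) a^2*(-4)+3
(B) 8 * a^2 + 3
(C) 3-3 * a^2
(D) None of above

Adding the polynomials and combining like terms:
(-9*a^2 + 1 + a*(-1)) + (a + 6*a^2 + 2)
= 3-3 * a^2
C) 3-3 * a^2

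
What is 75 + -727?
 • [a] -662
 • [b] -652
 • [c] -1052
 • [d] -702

75 + -727 = -652
b) -652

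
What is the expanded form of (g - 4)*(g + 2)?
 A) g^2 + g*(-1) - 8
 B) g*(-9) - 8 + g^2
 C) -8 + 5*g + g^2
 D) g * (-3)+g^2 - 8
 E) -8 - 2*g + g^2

Expanding (g - 4)*(g + 2):
= -8 - 2*g + g^2
E) -8 - 2*g + g^2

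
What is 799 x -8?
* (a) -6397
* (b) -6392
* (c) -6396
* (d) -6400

799 * -8 = -6392
b) -6392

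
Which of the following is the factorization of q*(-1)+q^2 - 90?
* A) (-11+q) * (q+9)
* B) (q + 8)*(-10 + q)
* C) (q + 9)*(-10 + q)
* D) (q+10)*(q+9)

We need to factor q*(-1)+q^2 - 90.
The factored form is (q + 9)*(-10 + q).
C) (q + 9)*(-10 + q)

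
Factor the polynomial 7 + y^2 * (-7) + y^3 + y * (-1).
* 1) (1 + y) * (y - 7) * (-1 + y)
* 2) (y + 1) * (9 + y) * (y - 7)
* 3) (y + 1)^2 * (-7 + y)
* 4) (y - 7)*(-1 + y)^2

We need to factor 7 + y^2 * (-7) + y^3 + y * (-1).
The factored form is (1 + y) * (y - 7) * (-1 + y).
1) (1 + y) * (y - 7) * (-1 + y)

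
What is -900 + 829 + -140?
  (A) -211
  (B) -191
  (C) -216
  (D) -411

First: -900 + 829 = -71
Then: -71 + -140 = -211
A) -211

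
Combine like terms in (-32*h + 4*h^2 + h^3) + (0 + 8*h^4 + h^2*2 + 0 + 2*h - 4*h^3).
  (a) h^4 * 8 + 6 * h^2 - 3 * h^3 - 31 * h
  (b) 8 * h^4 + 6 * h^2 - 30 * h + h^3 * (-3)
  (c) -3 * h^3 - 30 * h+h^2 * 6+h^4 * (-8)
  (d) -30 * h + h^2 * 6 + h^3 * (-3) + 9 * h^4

Adding the polynomials and combining like terms:
(-32*h + 4*h^2 + h^3) + (0 + 8*h^4 + h^2*2 + 0 + 2*h - 4*h^3)
= 8 * h^4 + 6 * h^2 - 30 * h + h^3 * (-3)
b) 8 * h^4 + 6 * h^2 - 30 * h + h^3 * (-3)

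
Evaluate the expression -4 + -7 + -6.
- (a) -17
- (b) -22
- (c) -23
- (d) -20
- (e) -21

First: -4 + -7 = -11
Then: -11 + -6 = -17
a) -17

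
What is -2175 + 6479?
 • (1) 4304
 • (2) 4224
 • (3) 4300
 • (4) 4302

-2175 + 6479 = 4304
1) 4304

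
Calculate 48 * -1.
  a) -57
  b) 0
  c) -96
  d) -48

48 * -1 = -48
d) -48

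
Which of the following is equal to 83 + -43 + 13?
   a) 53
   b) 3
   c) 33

First: 83 + -43 = 40
Then: 40 + 13 = 53
a) 53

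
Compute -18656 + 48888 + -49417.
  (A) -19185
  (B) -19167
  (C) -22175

First: -18656 + 48888 = 30232
Then: 30232 + -49417 = -19185
A) -19185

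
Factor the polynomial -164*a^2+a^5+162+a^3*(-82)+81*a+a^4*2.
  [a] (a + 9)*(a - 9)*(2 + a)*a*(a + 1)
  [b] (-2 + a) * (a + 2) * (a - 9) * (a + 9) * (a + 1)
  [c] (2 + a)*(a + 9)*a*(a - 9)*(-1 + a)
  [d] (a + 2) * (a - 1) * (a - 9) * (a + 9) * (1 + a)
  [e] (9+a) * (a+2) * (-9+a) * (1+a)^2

We need to factor -164*a^2+a^5+162+a^3*(-82)+81*a+a^4*2.
The factored form is (a + 2) * (a - 1) * (a - 9) * (a + 9) * (1 + a).
d) (a + 2) * (a - 1) * (a - 9) * (a + 9) * (1 + a)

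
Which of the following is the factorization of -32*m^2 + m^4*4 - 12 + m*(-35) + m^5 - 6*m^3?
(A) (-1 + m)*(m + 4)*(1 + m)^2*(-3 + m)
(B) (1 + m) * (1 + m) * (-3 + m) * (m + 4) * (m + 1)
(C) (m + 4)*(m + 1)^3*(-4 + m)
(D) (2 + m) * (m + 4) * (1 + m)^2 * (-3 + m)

We need to factor -32*m^2 + m^4*4 - 12 + m*(-35) + m^5 - 6*m^3.
The factored form is (1 + m) * (1 + m) * (-3 + m) * (m + 4) * (m + 1).
B) (1 + m) * (1 + m) * (-3 + m) * (m + 4) * (m + 1)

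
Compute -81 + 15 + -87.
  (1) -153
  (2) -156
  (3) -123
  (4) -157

First: -81 + 15 = -66
Then: -66 + -87 = -153
1) -153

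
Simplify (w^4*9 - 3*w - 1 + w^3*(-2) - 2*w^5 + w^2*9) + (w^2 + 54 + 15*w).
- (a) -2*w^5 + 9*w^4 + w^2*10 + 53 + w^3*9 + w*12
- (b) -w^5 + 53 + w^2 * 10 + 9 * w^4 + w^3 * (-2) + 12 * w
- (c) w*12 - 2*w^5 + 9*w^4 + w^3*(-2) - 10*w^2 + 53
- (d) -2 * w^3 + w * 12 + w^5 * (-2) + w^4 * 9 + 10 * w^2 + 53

Adding the polynomials and combining like terms:
(w^4*9 - 3*w - 1 + w^3*(-2) - 2*w^5 + w^2*9) + (w^2 + 54 + 15*w)
= -2 * w^3 + w * 12 + w^5 * (-2) + w^4 * 9 + 10 * w^2 + 53
d) -2 * w^3 + w * 12 + w^5 * (-2) + w^4 * 9 + 10 * w^2 + 53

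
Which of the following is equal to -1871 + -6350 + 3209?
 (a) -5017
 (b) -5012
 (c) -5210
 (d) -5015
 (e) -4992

First: -1871 + -6350 = -8221
Then: -8221 + 3209 = -5012
b) -5012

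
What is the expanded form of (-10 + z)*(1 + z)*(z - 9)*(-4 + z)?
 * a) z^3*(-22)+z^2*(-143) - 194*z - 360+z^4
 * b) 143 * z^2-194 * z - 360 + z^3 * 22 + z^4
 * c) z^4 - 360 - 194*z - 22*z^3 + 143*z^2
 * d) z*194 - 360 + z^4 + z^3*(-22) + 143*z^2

Expanding (-10 + z)*(1 + z)*(z - 9)*(-4 + z):
= z^4 - 360 - 194*z - 22*z^3 + 143*z^2
c) z^4 - 360 - 194*z - 22*z^3 + 143*z^2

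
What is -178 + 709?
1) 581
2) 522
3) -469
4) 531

-178 + 709 = 531
4) 531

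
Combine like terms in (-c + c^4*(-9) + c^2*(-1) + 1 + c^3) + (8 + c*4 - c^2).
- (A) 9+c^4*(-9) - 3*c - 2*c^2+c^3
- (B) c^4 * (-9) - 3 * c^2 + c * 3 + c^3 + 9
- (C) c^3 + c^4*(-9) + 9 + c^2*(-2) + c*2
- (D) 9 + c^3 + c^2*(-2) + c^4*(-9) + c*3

Adding the polynomials and combining like terms:
(-c + c^4*(-9) + c^2*(-1) + 1 + c^3) + (8 + c*4 - c^2)
= 9 + c^3 + c^2*(-2) + c^4*(-9) + c*3
D) 9 + c^3 + c^2*(-2) + c^4*(-9) + c*3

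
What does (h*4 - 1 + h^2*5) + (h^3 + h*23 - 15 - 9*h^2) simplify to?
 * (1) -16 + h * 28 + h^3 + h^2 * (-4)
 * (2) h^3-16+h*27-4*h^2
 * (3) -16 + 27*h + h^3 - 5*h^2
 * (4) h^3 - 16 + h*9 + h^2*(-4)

Adding the polynomials and combining like terms:
(h*4 - 1 + h^2*5) + (h^3 + h*23 - 15 - 9*h^2)
= h^3-16+h*27-4*h^2
2) h^3-16+h*27-4*h^2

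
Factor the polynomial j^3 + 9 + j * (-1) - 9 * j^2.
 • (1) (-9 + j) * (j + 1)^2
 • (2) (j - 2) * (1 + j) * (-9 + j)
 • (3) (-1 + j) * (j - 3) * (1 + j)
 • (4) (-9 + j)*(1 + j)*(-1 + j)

We need to factor j^3 + 9 + j * (-1) - 9 * j^2.
The factored form is (-9 + j)*(1 + j)*(-1 + j).
4) (-9 + j)*(1 + j)*(-1 + j)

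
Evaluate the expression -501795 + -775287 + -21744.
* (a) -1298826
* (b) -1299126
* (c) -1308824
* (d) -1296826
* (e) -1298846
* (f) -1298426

First: -501795 + -775287 = -1277082
Then: -1277082 + -21744 = -1298826
a) -1298826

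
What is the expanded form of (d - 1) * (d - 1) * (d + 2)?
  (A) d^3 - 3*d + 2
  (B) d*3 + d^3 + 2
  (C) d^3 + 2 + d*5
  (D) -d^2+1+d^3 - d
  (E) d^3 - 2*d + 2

Expanding (d - 1) * (d - 1) * (d + 2):
= d^3 - 3*d + 2
A) d^3 - 3*d + 2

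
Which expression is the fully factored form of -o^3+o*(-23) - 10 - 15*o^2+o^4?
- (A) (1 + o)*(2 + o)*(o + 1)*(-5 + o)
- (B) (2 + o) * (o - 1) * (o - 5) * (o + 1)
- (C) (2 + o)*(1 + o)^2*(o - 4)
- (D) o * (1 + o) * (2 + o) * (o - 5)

We need to factor -o^3+o*(-23) - 10 - 15*o^2+o^4.
The factored form is (1 + o)*(2 + o)*(o + 1)*(-5 + o).
A) (1 + o)*(2 + o)*(o + 1)*(-5 + o)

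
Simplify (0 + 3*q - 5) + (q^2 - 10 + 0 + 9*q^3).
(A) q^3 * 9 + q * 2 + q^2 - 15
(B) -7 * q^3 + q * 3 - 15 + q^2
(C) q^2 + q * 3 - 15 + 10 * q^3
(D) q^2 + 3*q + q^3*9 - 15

Adding the polynomials and combining like terms:
(0 + 3*q - 5) + (q^2 - 10 + 0 + 9*q^3)
= q^2 + 3*q + q^3*9 - 15
D) q^2 + 3*q + q^3*9 - 15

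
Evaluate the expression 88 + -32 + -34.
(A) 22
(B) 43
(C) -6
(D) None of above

First: 88 + -32 = 56
Then: 56 + -34 = 22
A) 22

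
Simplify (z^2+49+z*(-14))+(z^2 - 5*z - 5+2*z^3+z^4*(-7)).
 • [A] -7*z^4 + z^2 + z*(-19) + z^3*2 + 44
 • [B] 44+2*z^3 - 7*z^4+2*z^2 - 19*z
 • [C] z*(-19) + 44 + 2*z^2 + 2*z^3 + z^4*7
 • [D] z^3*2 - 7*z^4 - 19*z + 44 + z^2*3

Adding the polynomials and combining like terms:
(z^2 + 49 + z*(-14)) + (z^2 - 5*z - 5 + 2*z^3 + z^4*(-7))
= 44+2*z^3 - 7*z^4+2*z^2 - 19*z
B) 44+2*z^3 - 7*z^4+2*z^2 - 19*z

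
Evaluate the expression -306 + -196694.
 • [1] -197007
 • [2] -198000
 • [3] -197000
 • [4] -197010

-306 + -196694 = -197000
3) -197000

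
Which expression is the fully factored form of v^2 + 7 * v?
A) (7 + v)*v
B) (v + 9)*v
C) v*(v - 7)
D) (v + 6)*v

We need to factor v^2 + 7 * v.
The factored form is (7 + v)*v.
A) (7 + v)*v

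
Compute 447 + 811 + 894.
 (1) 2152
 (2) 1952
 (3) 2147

First: 447 + 811 = 1258
Then: 1258 + 894 = 2152
1) 2152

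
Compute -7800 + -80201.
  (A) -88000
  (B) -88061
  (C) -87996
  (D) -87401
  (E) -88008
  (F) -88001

-7800 + -80201 = -88001
F) -88001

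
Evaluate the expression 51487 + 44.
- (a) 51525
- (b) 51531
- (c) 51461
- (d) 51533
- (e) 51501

51487 + 44 = 51531
b) 51531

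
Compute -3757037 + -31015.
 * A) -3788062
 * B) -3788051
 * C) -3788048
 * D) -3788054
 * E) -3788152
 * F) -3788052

-3757037 + -31015 = -3788052
F) -3788052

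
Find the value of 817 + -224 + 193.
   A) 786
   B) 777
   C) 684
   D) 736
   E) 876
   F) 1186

First: 817 + -224 = 593
Then: 593 + 193 = 786
A) 786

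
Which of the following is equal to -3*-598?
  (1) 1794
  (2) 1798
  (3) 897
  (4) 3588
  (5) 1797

-3 * -598 = 1794
1) 1794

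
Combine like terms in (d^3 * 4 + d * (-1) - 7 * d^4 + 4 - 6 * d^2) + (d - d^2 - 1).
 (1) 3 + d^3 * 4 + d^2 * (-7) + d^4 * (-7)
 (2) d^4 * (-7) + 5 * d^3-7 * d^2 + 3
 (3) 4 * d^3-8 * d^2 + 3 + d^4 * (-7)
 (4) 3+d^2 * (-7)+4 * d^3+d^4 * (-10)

Adding the polynomials and combining like terms:
(d^3*4 + d*(-1) - 7*d^4 + 4 - 6*d^2) + (d - d^2 - 1)
= 3 + d^3 * 4 + d^2 * (-7) + d^4 * (-7)
1) 3 + d^3 * 4 + d^2 * (-7) + d^4 * (-7)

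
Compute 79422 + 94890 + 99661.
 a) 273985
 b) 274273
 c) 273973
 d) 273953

First: 79422 + 94890 = 174312
Then: 174312 + 99661 = 273973
c) 273973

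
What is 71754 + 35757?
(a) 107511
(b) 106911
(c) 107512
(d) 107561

71754 + 35757 = 107511
a) 107511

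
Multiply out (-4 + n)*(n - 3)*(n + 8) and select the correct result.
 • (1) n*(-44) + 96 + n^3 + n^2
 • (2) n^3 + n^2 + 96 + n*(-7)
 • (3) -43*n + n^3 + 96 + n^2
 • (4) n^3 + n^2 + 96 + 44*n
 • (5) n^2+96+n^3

Expanding (-4 + n)*(n - 3)*(n + 8):
= n*(-44) + 96 + n^3 + n^2
1) n*(-44) + 96 + n^3 + n^2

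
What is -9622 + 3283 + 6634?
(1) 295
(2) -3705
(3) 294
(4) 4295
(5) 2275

First: -9622 + 3283 = -6339
Then: -6339 + 6634 = 295
1) 295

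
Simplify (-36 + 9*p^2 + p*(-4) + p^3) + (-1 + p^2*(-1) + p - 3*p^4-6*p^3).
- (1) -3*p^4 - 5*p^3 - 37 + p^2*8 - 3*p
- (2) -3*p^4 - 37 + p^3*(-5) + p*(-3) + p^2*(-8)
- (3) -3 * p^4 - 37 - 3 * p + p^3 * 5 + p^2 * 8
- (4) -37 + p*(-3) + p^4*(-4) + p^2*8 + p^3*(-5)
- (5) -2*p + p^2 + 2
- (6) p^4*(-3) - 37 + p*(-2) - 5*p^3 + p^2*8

Adding the polynomials and combining like terms:
(-36 + 9*p^2 + p*(-4) + p^3) + (-1 + p^2*(-1) + p - 3*p^4 - 6*p^3)
= -3*p^4 - 5*p^3 - 37 + p^2*8 - 3*p
1) -3*p^4 - 5*p^3 - 37 + p^2*8 - 3*p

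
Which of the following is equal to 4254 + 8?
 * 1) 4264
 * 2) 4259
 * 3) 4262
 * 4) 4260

4254 + 8 = 4262
3) 4262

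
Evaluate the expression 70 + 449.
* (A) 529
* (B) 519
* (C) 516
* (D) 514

70 + 449 = 519
B) 519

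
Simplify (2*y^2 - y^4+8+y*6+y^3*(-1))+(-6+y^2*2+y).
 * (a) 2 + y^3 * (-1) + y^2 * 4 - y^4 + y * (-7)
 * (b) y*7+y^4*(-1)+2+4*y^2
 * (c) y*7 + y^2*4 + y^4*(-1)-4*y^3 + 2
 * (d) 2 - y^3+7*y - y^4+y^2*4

Adding the polynomials and combining like terms:
(2*y^2 - y^4 + 8 + y*6 + y^3*(-1)) + (-6 + y^2*2 + y)
= 2 - y^3+7*y - y^4+y^2*4
d) 2 - y^3+7*y - y^4+y^2*4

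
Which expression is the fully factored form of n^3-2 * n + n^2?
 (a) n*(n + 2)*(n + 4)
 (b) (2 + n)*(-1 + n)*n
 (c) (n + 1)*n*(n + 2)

We need to factor n^3-2 * n + n^2.
The factored form is (2 + n)*(-1 + n)*n.
b) (2 + n)*(-1 + n)*n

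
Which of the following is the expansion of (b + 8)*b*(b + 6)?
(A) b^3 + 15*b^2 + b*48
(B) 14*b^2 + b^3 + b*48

Expanding (b + 8)*b*(b + 6):
= 14*b^2 + b^3 + b*48
B) 14*b^2 + b^3 + b*48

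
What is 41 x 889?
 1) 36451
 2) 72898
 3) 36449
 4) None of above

41 * 889 = 36449
3) 36449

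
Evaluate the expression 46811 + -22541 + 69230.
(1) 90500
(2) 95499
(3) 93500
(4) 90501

First: 46811 + -22541 = 24270
Then: 24270 + 69230 = 93500
3) 93500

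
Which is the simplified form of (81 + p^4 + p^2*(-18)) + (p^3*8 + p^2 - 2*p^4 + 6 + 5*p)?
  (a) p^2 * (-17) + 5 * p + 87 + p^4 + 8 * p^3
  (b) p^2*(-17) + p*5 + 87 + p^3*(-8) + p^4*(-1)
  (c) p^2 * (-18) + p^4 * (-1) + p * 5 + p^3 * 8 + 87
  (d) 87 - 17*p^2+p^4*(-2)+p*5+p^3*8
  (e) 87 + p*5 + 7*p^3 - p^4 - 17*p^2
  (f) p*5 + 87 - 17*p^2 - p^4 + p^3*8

Adding the polynomials and combining like terms:
(81 + p^4 + p^2*(-18)) + (p^3*8 + p^2 - 2*p^4 + 6 + 5*p)
= p*5 + 87 - 17*p^2 - p^4 + p^3*8
f) p*5 + 87 - 17*p^2 - p^4 + p^3*8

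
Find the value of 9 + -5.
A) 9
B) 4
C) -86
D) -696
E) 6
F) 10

9 + -5 = 4
B) 4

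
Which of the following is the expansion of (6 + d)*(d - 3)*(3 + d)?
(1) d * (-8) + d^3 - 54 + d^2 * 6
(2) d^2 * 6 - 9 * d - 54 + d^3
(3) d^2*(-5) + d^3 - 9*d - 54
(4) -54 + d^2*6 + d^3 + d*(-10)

Expanding (6 + d)*(d - 3)*(3 + d):
= d^2 * 6 - 9 * d - 54 + d^3
2) d^2 * 6 - 9 * d - 54 + d^3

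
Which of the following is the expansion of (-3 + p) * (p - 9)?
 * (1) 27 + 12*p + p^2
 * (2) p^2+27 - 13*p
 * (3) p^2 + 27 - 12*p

Expanding (-3 + p) * (p - 9):
= p^2 + 27 - 12*p
3) p^2 + 27 - 12*p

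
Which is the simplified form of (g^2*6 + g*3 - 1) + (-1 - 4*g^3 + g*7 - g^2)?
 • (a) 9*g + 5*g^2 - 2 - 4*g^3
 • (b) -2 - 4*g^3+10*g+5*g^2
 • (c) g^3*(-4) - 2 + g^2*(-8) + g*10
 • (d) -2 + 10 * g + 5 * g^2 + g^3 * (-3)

Adding the polynomials and combining like terms:
(g^2*6 + g*3 - 1) + (-1 - 4*g^3 + g*7 - g^2)
= -2 - 4*g^3+10*g+5*g^2
b) -2 - 4*g^3+10*g+5*g^2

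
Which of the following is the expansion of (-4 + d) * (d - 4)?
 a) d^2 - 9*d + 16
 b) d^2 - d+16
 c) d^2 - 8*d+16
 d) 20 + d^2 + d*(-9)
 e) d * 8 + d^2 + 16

Expanding (-4 + d) * (d - 4):
= d^2 - 8*d+16
c) d^2 - 8*d+16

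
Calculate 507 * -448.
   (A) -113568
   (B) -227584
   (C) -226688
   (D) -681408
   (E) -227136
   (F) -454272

507 * -448 = -227136
E) -227136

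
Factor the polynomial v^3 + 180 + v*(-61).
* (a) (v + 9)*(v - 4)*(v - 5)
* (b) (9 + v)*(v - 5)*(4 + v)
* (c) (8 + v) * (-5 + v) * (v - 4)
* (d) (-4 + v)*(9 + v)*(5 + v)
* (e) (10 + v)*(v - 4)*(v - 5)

We need to factor v^3 + 180 + v*(-61).
The factored form is (v + 9)*(v - 4)*(v - 5).
a) (v + 9)*(v - 4)*(v - 5)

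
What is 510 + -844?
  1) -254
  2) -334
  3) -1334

510 + -844 = -334
2) -334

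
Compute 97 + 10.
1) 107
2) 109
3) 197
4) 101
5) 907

97 + 10 = 107
1) 107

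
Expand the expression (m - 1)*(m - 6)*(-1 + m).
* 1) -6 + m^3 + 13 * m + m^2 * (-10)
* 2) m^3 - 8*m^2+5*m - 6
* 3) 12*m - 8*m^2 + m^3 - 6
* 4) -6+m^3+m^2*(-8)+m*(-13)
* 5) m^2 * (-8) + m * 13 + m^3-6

Expanding (m - 1)*(m - 6)*(-1 + m):
= m^2 * (-8) + m * 13 + m^3-6
5) m^2 * (-8) + m * 13 + m^3-6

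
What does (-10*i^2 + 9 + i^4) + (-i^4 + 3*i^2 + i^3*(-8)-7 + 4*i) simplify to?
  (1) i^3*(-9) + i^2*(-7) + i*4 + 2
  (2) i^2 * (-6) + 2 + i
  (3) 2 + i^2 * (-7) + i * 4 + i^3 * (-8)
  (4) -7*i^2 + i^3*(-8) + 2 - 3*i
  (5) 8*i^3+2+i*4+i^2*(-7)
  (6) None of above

Adding the polynomials and combining like terms:
(-10*i^2 + 9 + i^4) + (-i^4 + 3*i^2 + i^3*(-8) - 7 + 4*i)
= 2 + i^2 * (-7) + i * 4 + i^3 * (-8)
3) 2 + i^2 * (-7) + i * 4 + i^3 * (-8)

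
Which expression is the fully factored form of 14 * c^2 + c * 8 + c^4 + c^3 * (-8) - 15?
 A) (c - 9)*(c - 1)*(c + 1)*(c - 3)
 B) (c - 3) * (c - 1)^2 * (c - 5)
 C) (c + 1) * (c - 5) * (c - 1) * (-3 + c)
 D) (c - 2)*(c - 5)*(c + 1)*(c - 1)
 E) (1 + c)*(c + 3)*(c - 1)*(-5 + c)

We need to factor 14 * c^2 + c * 8 + c^4 + c^3 * (-8) - 15.
The factored form is (c + 1) * (c - 5) * (c - 1) * (-3 + c).
C) (c + 1) * (c - 5) * (c - 1) * (-3 + c)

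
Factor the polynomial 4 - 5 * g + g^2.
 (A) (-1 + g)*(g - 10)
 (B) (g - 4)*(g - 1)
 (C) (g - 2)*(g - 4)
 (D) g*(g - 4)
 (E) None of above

We need to factor 4 - 5 * g + g^2.
The factored form is (g - 4)*(g - 1).
B) (g - 4)*(g - 1)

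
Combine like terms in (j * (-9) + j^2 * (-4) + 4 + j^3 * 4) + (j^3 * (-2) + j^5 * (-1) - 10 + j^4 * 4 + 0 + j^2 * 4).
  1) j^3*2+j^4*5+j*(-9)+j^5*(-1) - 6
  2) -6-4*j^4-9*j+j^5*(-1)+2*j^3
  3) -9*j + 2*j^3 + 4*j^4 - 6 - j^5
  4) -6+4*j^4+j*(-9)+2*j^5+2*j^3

Adding the polynomials and combining like terms:
(j*(-9) + j^2*(-4) + 4 + j^3*4) + (j^3*(-2) + j^5*(-1) - 10 + j^4*4 + 0 + j^2*4)
= -9*j + 2*j^3 + 4*j^4 - 6 - j^5
3) -9*j + 2*j^3 + 4*j^4 - 6 - j^5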